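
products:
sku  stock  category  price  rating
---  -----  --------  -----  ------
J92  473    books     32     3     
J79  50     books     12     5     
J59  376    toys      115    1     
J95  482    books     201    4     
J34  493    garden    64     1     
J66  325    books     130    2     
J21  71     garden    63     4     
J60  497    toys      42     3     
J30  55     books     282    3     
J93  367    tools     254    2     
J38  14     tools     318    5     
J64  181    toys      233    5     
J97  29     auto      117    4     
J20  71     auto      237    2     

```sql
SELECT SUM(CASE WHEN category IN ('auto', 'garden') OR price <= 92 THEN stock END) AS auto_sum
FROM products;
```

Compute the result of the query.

1684

sku=J92: ✓ → 473
sku=J79: ✓ → 50
sku=J59: ✗
sku=J95: ✗
sku=J34: ✓ → 493
sku=J66: ✗
sku=J21: ✓ → 71
sku=J60: ✓ → 497
sku=J30: ✗
sku=J93: ✗
sku=J38: ✗
sku=J64: ✗
sku=J97: ✓ → 29
sku=J20: ✓ → 71
auto_sum = 473 + 50 + 493 + 71 + 497 + 29 + 71 = 1684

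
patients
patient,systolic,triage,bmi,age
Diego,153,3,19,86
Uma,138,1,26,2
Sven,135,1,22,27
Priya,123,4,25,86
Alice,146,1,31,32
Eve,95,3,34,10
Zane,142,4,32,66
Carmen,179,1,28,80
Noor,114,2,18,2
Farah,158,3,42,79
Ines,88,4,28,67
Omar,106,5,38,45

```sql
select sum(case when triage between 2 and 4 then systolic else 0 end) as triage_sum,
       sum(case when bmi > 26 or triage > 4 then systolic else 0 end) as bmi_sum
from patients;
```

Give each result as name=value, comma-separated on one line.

triage_sum=873, bmi_sum=914

[triage_sum: triage between 2 and 4]
patient=Diego: ✓ → 153
patient=Uma: ✗
patient=Sven: ✗
patient=Priya: ✓ → 123
patient=Alice: ✗
patient=Eve: ✓ → 95
patient=Zane: ✓ → 142
patient=Carmen: ✗
patient=Noor: ✓ → 114
patient=Farah: ✓ → 158
patient=Ines: ✓ → 88
patient=Omar: ✗
triage_sum = 153 + 123 + 95 + 142 + 114 + 158 + 88 = 873
—
[bmi_sum: bmi > 26 or triage > 4]
patient=Diego: ✗
patient=Uma: ✗
patient=Sven: ✗
patient=Priya: ✗
patient=Alice: ✓ → 146
patient=Eve: ✓ → 95
patient=Zane: ✓ → 142
patient=Carmen: ✓ → 179
patient=Noor: ✗
patient=Farah: ✓ → 158
patient=Ines: ✓ → 88
patient=Omar: ✓ → 106
bmi_sum = 146 + 95 + 142 + 179 + 158 + 88 + 106 = 914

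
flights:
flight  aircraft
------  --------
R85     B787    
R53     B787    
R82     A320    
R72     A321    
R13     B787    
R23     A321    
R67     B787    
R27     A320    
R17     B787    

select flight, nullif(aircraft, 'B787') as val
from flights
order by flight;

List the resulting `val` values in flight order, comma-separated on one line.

flight=R13: aircraft=B787 vs B787: equal → NULL
flight=R17: aircraft=B787 vs B787: equal → NULL
flight=R23: aircraft=A321 vs B787: differ → A321
flight=R27: aircraft=A320 vs B787: differ → A320
flight=R53: aircraft=B787 vs B787: equal → NULL
flight=R67: aircraft=B787 vs B787: equal → NULL
flight=R72: aircraft=A321 vs B787: differ → A321
flight=R82: aircraft=A320 vs B787: differ → A320
flight=R85: aircraft=B787 vs B787: equal → NULL

NULL, NULL, A321, A320, NULL, NULL, A321, A320, NULL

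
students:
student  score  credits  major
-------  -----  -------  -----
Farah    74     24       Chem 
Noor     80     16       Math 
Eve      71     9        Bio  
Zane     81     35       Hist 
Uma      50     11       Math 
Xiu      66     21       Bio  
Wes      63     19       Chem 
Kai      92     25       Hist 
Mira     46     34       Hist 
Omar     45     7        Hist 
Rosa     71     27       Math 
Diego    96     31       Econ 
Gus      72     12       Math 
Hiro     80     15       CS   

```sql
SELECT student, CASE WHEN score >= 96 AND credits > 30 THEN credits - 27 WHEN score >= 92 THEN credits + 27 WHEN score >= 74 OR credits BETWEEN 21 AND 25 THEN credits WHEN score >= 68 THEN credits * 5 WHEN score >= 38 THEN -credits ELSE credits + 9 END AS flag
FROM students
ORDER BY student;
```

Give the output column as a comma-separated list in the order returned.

4, 45, 24, 60, 15, 52, -34, 16, -7, 135, -11, -19, 21, 35

student=Diego: score >= 96 AND credits > 30 → 4
student=Eve: score >= 68 → 45
student=Farah: score >= 74 OR credits BETWEEN 21 AND 25 → 24
student=Gus: score >= 68 → 60
student=Hiro: score >= 74 OR credits BETWEEN 21 AND 25 → 15
student=Kai: score >= 92 → 52
student=Mira: score >= 38 → -34
student=Noor: score >= 74 OR credits BETWEEN 21 AND 25 → 16
student=Omar: score >= 38 → -7
student=Rosa: score >= 68 → 135
student=Uma: score >= 38 → -11
student=Wes: score >= 38 → -19
student=Xiu: score >= 74 OR credits BETWEEN 21 AND 25 → 21
student=Zane: score >= 74 OR credits BETWEEN 21 AND 25 → 35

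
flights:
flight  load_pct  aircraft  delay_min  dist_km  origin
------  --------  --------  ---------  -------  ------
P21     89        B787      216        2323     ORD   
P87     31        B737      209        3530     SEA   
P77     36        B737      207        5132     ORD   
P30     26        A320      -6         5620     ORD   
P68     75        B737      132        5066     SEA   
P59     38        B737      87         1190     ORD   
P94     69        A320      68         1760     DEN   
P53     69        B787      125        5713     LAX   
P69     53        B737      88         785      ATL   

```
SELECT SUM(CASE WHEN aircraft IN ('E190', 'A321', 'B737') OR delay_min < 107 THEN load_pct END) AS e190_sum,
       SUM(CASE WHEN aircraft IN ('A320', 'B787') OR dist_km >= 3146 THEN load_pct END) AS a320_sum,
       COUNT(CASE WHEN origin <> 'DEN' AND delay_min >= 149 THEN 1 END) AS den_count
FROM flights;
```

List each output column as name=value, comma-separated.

e190_sum=328, a320_sum=395, den_count=3

[e190_sum: aircraft IN ('E190', 'A321', 'B737') OR delay_min < 107]
flight=P21: ✗
flight=P87: ✓ → 31
flight=P77: ✓ → 36
flight=P30: ✓ → 26
flight=P68: ✓ → 75
flight=P59: ✓ → 38
flight=P94: ✓ → 69
flight=P53: ✗
flight=P69: ✓ → 53
e190_sum = 31 + 36 + 26 + 75 + 38 + 69 + 53 = 328
—
[a320_sum: aircraft IN ('A320', 'B787') OR dist_km >= 3146]
flight=P21: ✓ → 89
flight=P87: ✓ → 31
flight=P77: ✓ → 36
flight=P30: ✓ → 26
flight=P68: ✓ → 75
flight=P59: ✗
flight=P94: ✓ → 69
flight=P53: ✓ → 69
flight=P69: ✗
a320_sum = 89 + 31 + 36 + 26 + 75 + 69 + 69 = 395
—
[den_count: origin <> 'DEN' AND delay_min >= 149]
flight=P21: ✓ → 1
flight=P87: ✓ → 1
flight=P77: ✓ → 1
flight=P30: ✗
flight=P68: ✗
flight=P59: ✗
flight=P94: ✗
flight=P53: ✗
flight=P69: ✗
den_count = COUNT(1, 1, 1) = 3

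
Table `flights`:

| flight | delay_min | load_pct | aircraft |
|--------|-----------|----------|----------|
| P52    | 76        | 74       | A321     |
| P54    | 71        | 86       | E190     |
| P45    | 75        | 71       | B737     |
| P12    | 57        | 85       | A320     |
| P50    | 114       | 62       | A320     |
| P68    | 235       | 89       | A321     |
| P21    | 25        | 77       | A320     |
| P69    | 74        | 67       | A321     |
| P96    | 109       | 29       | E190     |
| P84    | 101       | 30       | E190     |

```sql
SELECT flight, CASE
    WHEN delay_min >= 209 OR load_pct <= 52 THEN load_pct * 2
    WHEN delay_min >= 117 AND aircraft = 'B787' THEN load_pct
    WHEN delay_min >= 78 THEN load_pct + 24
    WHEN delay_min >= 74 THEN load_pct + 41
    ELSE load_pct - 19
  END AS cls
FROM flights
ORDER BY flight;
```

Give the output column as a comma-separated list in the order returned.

flight=P12: ELSE → 66
flight=P21: ELSE → 58
flight=P45: delay_min >= 74 → 112
flight=P50: delay_min >= 78 → 86
flight=P52: delay_min >= 74 → 115
flight=P54: ELSE → 67
flight=P68: delay_min >= 209 OR load_pct <= 52 → 178
flight=P69: delay_min >= 74 → 108
flight=P84: delay_min >= 209 OR load_pct <= 52 → 60
flight=P96: delay_min >= 209 OR load_pct <= 52 → 58

66, 58, 112, 86, 115, 67, 178, 108, 60, 58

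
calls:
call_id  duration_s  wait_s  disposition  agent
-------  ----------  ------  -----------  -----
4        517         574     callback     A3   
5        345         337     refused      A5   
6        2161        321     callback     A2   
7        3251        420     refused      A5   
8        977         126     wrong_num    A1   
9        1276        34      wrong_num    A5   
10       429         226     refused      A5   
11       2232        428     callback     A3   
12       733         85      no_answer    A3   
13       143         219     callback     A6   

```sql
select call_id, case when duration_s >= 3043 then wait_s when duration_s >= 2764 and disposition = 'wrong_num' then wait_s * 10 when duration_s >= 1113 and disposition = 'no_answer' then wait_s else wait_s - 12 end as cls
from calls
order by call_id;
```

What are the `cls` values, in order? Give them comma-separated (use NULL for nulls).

call_id=4: ELSE → 562
call_id=5: ELSE → 325
call_id=6: ELSE → 309
call_id=7: duration_s >= 3043 → 420
call_id=8: ELSE → 114
call_id=9: ELSE → 22
call_id=10: ELSE → 214
call_id=11: ELSE → 416
call_id=12: ELSE → 73
call_id=13: ELSE → 207

562, 325, 309, 420, 114, 22, 214, 416, 73, 207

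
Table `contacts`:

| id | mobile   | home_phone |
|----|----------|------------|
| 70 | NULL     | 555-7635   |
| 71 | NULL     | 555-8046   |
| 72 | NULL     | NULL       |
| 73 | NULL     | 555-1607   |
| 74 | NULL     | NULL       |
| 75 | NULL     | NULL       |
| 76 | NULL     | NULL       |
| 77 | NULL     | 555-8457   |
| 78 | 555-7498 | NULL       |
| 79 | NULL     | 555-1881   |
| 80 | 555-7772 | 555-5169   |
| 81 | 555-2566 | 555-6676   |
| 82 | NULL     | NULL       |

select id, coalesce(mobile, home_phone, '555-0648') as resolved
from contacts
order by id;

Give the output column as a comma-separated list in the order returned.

id=70: mobile=NULL, home_phone=555-7635 → 555-7635
id=71: mobile=NULL, home_phone=555-8046 → 555-8046
id=72: mobile=NULL, home_phone=NULL, → literal 555-0648 → 555-0648
id=73: mobile=NULL, home_phone=555-1607 → 555-1607
id=74: mobile=NULL, home_phone=NULL, → literal 555-0648 → 555-0648
id=75: mobile=NULL, home_phone=NULL, → literal 555-0648 → 555-0648
id=76: mobile=NULL, home_phone=NULL, → literal 555-0648 → 555-0648
id=77: mobile=NULL, home_phone=555-8457 → 555-8457
id=78: mobile=555-7498 → 555-7498
id=79: mobile=NULL, home_phone=555-1881 → 555-1881
id=80: mobile=555-7772 → 555-7772
id=81: mobile=555-2566 → 555-2566
id=82: mobile=NULL, home_phone=NULL, → literal 555-0648 → 555-0648

555-7635, 555-8046, 555-0648, 555-1607, 555-0648, 555-0648, 555-0648, 555-8457, 555-7498, 555-1881, 555-7772, 555-2566, 555-0648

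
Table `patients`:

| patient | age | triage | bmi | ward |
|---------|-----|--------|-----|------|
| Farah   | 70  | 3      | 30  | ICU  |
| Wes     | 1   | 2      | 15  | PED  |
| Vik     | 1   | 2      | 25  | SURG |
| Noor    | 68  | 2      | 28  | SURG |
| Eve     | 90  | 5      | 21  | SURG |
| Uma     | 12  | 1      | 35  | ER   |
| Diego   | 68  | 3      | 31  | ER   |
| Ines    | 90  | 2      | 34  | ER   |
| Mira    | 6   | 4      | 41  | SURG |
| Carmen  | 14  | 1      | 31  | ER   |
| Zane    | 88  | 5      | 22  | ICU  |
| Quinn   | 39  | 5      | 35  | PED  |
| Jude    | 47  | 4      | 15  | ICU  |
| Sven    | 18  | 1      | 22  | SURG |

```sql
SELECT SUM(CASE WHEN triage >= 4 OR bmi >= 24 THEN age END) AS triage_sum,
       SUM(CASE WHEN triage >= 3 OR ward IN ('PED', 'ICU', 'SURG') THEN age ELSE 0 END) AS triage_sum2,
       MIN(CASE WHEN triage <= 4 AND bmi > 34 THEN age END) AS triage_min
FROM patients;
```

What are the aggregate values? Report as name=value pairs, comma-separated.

[triage_sum: triage >= 4 OR bmi >= 24]
patient=Farah: ✓ → 70
patient=Wes: ✗
patient=Vik: ✓ → 1
patient=Noor: ✓ → 68
patient=Eve: ✓ → 90
patient=Uma: ✓ → 12
patient=Diego: ✓ → 68
patient=Ines: ✓ → 90
patient=Mira: ✓ → 6
patient=Carmen: ✓ → 14
patient=Zane: ✓ → 88
patient=Quinn: ✓ → 39
patient=Jude: ✓ → 47
patient=Sven: ✗
triage_sum = 70 + 1 + 68 + 90 + 12 + 68 + 90 + 6 + 14 + 88 + 39 + 47 = 593
—
[triage_sum2: triage >= 3 OR ward IN ('PED', 'ICU', 'SURG')]
patient=Farah: ✓ → 70
patient=Wes: ✓ → 1
patient=Vik: ✓ → 1
patient=Noor: ✓ → 68
patient=Eve: ✓ → 90
patient=Uma: ✗
patient=Diego: ✓ → 68
patient=Ines: ✗
patient=Mira: ✓ → 6
patient=Carmen: ✗
patient=Zane: ✓ → 88
patient=Quinn: ✓ → 39
patient=Jude: ✓ → 47
patient=Sven: ✓ → 18
triage_sum2 = 70 + 1 + 1 + 68 + 90 + 68 + 6 + 88 + 39 + 47 + 18 = 496
—
[triage_min: triage <= 4 AND bmi > 34]
patient=Farah: ✗
patient=Wes: ✗
patient=Vik: ✗
patient=Noor: ✗
patient=Eve: ✗
patient=Uma: ✓ → 12
patient=Diego: ✗
patient=Ines: ✗
patient=Mira: ✓ → 6
patient=Carmen: ✗
patient=Zane: ✗
patient=Quinn: ✗
patient=Jude: ✗
patient=Sven: ✗
triage_min = MIN(12, 6) = 6

triage_sum=593, triage_sum2=496, triage_min=6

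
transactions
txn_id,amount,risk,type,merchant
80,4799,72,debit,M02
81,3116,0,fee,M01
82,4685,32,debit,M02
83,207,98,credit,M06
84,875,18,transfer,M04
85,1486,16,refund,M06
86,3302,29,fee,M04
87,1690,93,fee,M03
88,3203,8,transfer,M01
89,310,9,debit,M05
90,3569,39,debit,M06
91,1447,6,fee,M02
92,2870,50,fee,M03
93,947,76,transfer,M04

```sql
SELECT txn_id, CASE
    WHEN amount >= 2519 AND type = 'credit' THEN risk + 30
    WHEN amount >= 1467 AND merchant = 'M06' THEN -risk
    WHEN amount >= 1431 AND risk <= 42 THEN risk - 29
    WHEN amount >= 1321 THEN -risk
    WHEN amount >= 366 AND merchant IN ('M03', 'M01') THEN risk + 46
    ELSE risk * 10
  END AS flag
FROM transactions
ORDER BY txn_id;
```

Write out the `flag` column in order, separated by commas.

-72, -29, 3, 980, 180, -16, 0, -93, -21, 90, -39, -23, -50, 760

txn_id=80: amount >= 1321 → -72
txn_id=81: amount >= 1431 AND risk <= 42 → -29
txn_id=82: amount >= 1431 AND risk <= 42 → 3
txn_id=83: ELSE → 980
txn_id=84: ELSE → 180
txn_id=85: amount >= 1467 AND merchant = 'M06' → -16
txn_id=86: amount >= 1431 AND risk <= 42 → 0
txn_id=87: amount >= 1321 → -93
txn_id=88: amount >= 1431 AND risk <= 42 → -21
txn_id=89: ELSE → 90
txn_id=90: amount >= 1467 AND merchant = 'M06' → -39
txn_id=91: amount >= 1431 AND risk <= 42 → -23
txn_id=92: amount >= 1321 → -50
txn_id=93: ELSE → 760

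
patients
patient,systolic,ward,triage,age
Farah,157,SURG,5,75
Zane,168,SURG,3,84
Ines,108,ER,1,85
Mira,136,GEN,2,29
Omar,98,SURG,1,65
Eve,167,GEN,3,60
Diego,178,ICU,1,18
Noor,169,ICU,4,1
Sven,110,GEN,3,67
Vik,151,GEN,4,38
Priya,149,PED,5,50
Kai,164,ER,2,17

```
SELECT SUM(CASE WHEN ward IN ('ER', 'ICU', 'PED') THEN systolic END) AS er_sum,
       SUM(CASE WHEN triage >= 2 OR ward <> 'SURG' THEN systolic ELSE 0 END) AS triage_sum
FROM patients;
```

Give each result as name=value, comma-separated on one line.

er_sum=768, triage_sum=1657

[er_sum: ward IN ('ER', 'ICU', 'PED')]
patient=Farah: ✗
patient=Zane: ✗
patient=Ines: ✓ → 108
patient=Mira: ✗
patient=Omar: ✗
patient=Eve: ✗
patient=Diego: ✓ → 178
patient=Noor: ✓ → 169
patient=Sven: ✗
patient=Vik: ✗
patient=Priya: ✓ → 149
patient=Kai: ✓ → 164
er_sum = 108 + 178 + 169 + 149 + 164 = 768
—
[triage_sum: triage >= 2 OR ward <> 'SURG']
patient=Farah: ✓ → 157
patient=Zane: ✓ → 168
patient=Ines: ✓ → 108
patient=Mira: ✓ → 136
patient=Omar: ✗
patient=Eve: ✓ → 167
patient=Diego: ✓ → 178
patient=Noor: ✓ → 169
patient=Sven: ✓ → 110
patient=Vik: ✓ → 151
patient=Priya: ✓ → 149
patient=Kai: ✓ → 164
triage_sum = 157 + 168 + 108 + 136 + 167 + 178 + 169 + 110 + 151 + 149 + 164 = 1657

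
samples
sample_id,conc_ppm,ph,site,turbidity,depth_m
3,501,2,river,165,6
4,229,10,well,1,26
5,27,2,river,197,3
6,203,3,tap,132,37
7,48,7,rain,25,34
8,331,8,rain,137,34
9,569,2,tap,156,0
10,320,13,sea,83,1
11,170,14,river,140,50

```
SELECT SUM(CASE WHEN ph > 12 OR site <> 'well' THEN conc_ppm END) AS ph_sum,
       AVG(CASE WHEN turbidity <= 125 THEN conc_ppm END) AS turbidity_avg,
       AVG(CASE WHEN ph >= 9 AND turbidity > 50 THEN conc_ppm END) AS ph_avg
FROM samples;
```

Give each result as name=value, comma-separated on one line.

[ph_sum: ph > 12 OR site <> 'well']
sample_id=3: ✓ → 501
sample_id=4: ✗
sample_id=5: ✓ → 27
sample_id=6: ✓ → 203
sample_id=7: ✓ → 48
sample_id=8: ✓ → 331
sample_id=9: ✓ → 569
sample_id=10: ✓ → 320
sample_id=11: ✓ → 170
ph_sum = 501 + 27 + 203 + 48 + 331 + 569 + 320 + 170 = 2169
—
[turbidity_avg: turbidity <= 125]
sample_id=3: ✗
sample_id=4: ✓ → 229
sample_id=5: ✗
sample_id=6: ✗
sample_id=7: ✓ → 48
sample_id=8: ✗
sample_id=9: ✗
sample_id=10: ✓ → 320
sample_id=11: ✗
turbidity_avg = (229 + 48 + 320) / 3 = 199
—
[ph_avg: ph >= 9 AND turbidity > 50]
sample_id=3: ✗
sample_id=4: ✗
sample_id=5: ✗
sample_id=6: ✗
sample_id=7: ✗
sample_id=8: ✗
sample_id=9: ✗
sample_id=10: ✓ → 320
sample_id=11: ✓ → 170
ph_avg = (320 + 170) / 2 = 245

ph_sum=2169, turbidity_avg=199, ph_avg=245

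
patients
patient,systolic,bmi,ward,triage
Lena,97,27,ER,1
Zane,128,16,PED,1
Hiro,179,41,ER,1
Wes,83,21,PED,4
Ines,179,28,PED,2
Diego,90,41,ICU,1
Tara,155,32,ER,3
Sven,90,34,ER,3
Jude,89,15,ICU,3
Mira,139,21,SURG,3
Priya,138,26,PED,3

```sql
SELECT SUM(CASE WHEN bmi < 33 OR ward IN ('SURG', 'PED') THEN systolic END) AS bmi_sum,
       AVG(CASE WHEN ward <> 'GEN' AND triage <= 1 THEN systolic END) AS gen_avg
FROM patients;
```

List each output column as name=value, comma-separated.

bmi_sum=1008, gen_avg=123.5

[bmi_sum: bmi < 33 OR ward IN ('SURG', 'PED')]
patient=Lena: ✓ → 97
patient=Zane: ✓ → 128
patient=Hiro: ✗
patient=Wes: ✓ → 83
patient=Ines: ✓ → 179
patient=Diego: ✗
patient=Tara: ✓ → 155
patient=Sven: ✗
patient=Jude: ✓ → 89
patient=Mira: ✓ → 139
patient=Priya: ✓ → 138
bmi_sum = 97 + 128 + 83 + 179 + 155 + 89 + 139 + 138 = 1008
—
[gen_avg: ward <> 'GEN' AND triage <= 1]
patient=Lena: ✓ → 97
patient=Zane: ✓ → 128
patient=Hiro: ✓ → 179
patient=Wes: ✗
patient=Ines: ✗
patient=Diego: ✓ → 90
patient=Tara: ✗
patient=Sven: ✗
patient=Jude: ✗
patient=Mira: ✗
patient=Priya: ✗
gen_avg = (97 + 128 + 179 + 90) / 4 = 123.5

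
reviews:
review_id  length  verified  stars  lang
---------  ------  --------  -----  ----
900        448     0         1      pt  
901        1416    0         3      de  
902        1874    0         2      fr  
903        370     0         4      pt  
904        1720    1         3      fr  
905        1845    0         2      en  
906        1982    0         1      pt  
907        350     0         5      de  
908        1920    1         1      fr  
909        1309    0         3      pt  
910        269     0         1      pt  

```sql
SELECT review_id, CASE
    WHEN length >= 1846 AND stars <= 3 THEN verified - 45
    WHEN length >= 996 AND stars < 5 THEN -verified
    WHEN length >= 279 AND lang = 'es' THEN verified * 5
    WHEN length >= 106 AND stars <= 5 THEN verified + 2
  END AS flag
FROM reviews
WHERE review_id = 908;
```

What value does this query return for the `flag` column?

review_id = 908: length=1920, verified=1, stars=1, lang=fr.
length >= 1846 AND stars <= 3 → true → -44

-44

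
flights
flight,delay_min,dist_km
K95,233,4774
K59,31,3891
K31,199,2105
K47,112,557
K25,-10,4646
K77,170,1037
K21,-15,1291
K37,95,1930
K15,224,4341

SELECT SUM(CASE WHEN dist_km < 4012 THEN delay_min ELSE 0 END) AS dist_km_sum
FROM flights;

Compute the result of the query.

flight=K95: ✗
flight=K59: ✓ → 31
flight=K31: ✓ → 199
flight=K47: ✓ → 112
flight=K25: ✗
flight=K77: ✓ → 170
flight=K21: ✓ → -15
flight=K37: ✓ → 95
flight=K15: ✗
dist_km_sum = 31 + 199 + 112 + 170 + -15 + 95 = 592

592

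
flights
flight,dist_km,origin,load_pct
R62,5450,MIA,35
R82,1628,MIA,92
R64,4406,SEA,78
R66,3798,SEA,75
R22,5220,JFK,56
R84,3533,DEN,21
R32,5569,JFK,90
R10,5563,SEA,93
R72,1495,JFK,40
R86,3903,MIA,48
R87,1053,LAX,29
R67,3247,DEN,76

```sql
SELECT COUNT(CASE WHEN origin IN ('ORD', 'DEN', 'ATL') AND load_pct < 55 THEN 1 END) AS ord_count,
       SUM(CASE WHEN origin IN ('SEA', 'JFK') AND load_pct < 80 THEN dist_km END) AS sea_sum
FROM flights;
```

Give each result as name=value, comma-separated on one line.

[ord_count: origin IN ('ORD', 'DEN', 'ATL') AND load_pct < 55]
flight=R62: ✗
flight=R82: ✗
flight=R64: ✗
flight=R66: ✗
flight=R22: ✗
flight=R84: ✓ → 1
flight=R32: ✗
flight=R10: ✗
flight=R72: ✗
flight=R86: ✗
flight=R87: ✗
flight=R67: ✗
ord_count = COUNT(1) = 1
—
[sea_sum: origin IN ('SEA', 'JFK') AND load_pct < 80]
flight=R62: ✗
flight=R82: ✗
flight=R64: ✓ → 4406
flight=R66: ✓ → 3798
flight=R22: ✓ → 5220
flight=R84: ✗
flight=R32: ✗
flight=R10: ✗
flight=R72: ✓ → 1495
flight=R86: ✗
flight=R87: ✗
flight=R67: ✗
sea_sum = 4406 + 3798 + 5220 + 1495 = 14919

ord_count=1, sea_sum=14919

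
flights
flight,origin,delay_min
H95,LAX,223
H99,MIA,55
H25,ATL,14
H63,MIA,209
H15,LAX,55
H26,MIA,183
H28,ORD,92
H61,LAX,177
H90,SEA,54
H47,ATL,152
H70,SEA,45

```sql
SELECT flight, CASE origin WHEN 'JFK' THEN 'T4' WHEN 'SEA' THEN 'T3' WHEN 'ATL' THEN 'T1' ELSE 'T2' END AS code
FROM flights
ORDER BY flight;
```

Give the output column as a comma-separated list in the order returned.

T2, T1, T2, T2, T1, T2, T2, T3, T3, T2, T2

flight=H15: ELSE → T2
flight=H25: origin='ATL' → T1
flight=H26: ELSE → T2
flight=H28: ELSE → T2
flight=H47: origin='ATL' → T1
flight=H61: ELSE → T2
flight=H63: ELSE → T2
flight=H70: origin='SEA' → T3
flight=H90: origin='SEA' → T3
flight=H95: ELSE → T2
flight=H99: ELSE → T2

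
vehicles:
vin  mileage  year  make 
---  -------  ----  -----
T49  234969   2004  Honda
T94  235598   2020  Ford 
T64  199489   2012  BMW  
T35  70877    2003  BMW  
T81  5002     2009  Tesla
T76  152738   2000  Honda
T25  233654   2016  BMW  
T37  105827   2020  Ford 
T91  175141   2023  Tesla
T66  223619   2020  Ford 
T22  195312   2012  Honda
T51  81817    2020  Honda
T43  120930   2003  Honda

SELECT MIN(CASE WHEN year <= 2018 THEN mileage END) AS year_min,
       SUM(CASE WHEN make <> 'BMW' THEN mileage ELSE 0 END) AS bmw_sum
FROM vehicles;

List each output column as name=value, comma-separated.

[year_min: year <= 2018]
vin=T49: ✓ → 234969
vin=T94: ✗
vin=T64: ✓ → 199489
vin=T35: ✓ → 70877
vin=T81: ✓ → 5002
vin=T76: ✓ → 152738
vin=T25: ✓ → 233654
vin=T37: ✗
vin=T91: ✗
vin=T66: ✗
vin=T22: ✓ → 195312
vin=T51: ✗
vin=T43: ✓ → 120930
year_min = MIN(234969, 199489, 70877, 5002, 152738, 233654, 195312, 120930) = 5002
—
[bmw_sum: make <> 'BMW']
vin=T49: ✓ → 234969
vin=T94: ✓ → 235598
vin=T64: ✗
vin=T35: ✗
vin=T81: ✓ → 5002
vin=T76: ✓ → 152738
vin=T25: ✗
vin=T37: ✓ → 105827
vin=T91: ✓ → 175141
vin=T66: ✓ → 223619
vin=T22: ✓ → 195312
vin=T51: ✓ → 81817
vin=T43: ✓ → 120930
bmw_sum = 234969 + 235598 + 5002 + 152738 + 105827 + 175141 + 223619 + 195312 + 81817 + 120930 = 1530953

year_min=5002, bmw_sum=1530953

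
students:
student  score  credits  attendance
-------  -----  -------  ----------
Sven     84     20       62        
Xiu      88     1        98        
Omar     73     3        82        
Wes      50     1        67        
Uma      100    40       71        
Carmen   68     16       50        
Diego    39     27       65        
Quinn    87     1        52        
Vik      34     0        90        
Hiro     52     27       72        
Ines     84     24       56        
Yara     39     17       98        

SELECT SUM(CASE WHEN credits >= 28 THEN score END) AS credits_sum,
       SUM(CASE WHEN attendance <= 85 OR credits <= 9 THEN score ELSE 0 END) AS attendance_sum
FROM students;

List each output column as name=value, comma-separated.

credits_sum=100, attendance_sum=759

[credits_sum: credits >= 28]
student=Sven: ✗
student=Xiu: ✗
student=Omar: ✗
student=Wes: ✗
student=Uma: ✓ → 100
student=Carmen: ✗
student=Diego: ✗
student=Quinn: ✗
student=Vik: ✗
student=Hiro: ✗
student=Ines: ✗
student=Yara: ✗
credits_sum = 100
—
[attendance_sum: attendance <= 85 OR credits <= 9]
student=Sven: ✓ → 84
student=Xiu: ✓ → 88
student=Omar: ✓ → 73
student=Wes: ✓ → 50
student=Uma: ✓ → 100
student=Carmen: ✓ → 68
student=Diego: ✓ → 39
student=Quinn: ✓ → 87
student=Vik: ✓ → 34
student=Hiro: ✓ → 52
student=Ines: ✓ → 84
student=Yara: ✗
attendance_sum = 84 + 88 + 73 + 50 + 100 + 68 + 39 + 87 + 34 + 52 + 84 = 759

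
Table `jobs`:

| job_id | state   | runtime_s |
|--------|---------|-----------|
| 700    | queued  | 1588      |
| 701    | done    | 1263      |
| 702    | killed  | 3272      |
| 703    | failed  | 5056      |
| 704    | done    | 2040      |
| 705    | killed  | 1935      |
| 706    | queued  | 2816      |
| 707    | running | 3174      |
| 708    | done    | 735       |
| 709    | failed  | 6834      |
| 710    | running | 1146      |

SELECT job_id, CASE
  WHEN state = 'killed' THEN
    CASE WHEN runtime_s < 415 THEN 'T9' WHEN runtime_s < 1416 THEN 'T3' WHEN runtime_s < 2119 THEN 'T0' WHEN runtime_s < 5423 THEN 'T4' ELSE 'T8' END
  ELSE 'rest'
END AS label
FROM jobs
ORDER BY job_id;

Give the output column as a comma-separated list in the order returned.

job_id=700: state='queued' → outer ELSE → rest
job_id=701: state='done' → outer ELSE → rest
job_id=702: state='killed' → inner[runtime_s < 5423] → T4
job_id=703: state='failed' → outer ELSE → rest
job_id=704: state='done' → outer ELSE → rest
job_id=705: state='killed' → inner[runtime_s < 2119] → T0
job_id=706: state='queued' → outer ELSE → rest
job_id=707: state='running' → outer ELSE → rest
job_id=708: state='done' → outer ELSE → rest
job_id=709: state='failed' → outer ELSE → rest
job_id=710: state='running' → outer ELSE → rest

rest, rest, T4, rest, rest, T0, rest, rest, rest, rest, rest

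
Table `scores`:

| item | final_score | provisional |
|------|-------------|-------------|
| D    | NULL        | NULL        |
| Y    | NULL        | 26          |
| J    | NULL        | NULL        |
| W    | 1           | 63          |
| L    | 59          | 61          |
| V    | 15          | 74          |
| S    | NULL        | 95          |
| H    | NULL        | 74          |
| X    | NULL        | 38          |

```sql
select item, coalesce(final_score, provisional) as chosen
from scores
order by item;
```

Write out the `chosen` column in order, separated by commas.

NULL, 74, NULL, 59, 95, 15, 1, 38, 26

item=D: final_score=NULL, provisional=NULL (all NULL) → NULL
item=H: final_score=NULL, provisional=74 → 74
item=J: final_score=NULL, provisional=NULL (all NULL) → NULL
item=L: final_score=59 → 59
item=S: final_score=NULL, provisional=95 → 95
item=V: final_score=15 → 15
item=W: final_score=1 → 1
item=X: final_score=NULL, provisional=38 → 38
item=Y: final_score=NULL, provisional=26 → 26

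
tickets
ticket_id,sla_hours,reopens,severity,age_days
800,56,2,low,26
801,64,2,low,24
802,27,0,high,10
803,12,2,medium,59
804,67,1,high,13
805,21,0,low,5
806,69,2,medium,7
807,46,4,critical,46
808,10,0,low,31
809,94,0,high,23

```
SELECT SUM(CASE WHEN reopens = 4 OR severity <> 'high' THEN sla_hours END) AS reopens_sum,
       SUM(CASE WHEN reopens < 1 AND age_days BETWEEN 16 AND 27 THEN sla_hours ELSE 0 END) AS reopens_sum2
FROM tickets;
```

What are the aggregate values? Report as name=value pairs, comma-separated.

[reopens_sum: reopens = 4 OR severity <> 'high']
ticket_id=800: ✓ → 56
ticket_id=801: ✓ → 64
ticket_id=802: ✗
ticket_id=803: ✓ → 12
ticket_id=804: ✗
ticket_id=805: ✓ → 21
ticket_id=806: ✓ → 69
ticket_id=807: ✓ → 46
ticket_id=808: ✓ → 10
ticket_id=809: ✗
reopens_sum = 56 + 64 + 12 + 21 + 69 + 46 + 10 = 278
—
[reopens_sum2: reopens < 1 AND age_days BETWEEN 16 AND 27]
ticket_id=800: ✗
ticket_id=801: ✗
ticket_id=802: ✗
ticket_id=803: ✗
ticket_id=804: ✗
ticket_id=805: ✗
ticket_id=806: ✗
ticket_id=807: ✗
ticket_id=808: ✗
ticket_id=809: ✓ → 94
reopens_sum2 = 94

reopens_sum=278, reopens_sum2=94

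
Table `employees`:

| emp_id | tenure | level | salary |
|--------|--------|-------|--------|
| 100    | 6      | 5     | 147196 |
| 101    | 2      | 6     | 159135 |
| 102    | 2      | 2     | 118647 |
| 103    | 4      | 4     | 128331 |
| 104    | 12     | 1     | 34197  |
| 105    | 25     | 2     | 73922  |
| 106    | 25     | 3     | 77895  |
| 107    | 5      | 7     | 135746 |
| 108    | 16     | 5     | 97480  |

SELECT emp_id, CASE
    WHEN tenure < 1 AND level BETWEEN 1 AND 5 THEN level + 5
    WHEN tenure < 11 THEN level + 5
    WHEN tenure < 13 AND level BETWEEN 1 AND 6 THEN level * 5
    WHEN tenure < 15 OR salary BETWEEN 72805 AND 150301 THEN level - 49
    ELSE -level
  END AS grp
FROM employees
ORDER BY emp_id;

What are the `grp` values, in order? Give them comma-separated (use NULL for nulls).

emp_id=100: tenure < 11 → 10
emp_id=101: tenure < 11 → 11
emp_id=102: tenure < 11 → 7
emp_id=103: tenure < 11 → 9
emp_id=104: tenure < 13 AND level BETWEEN 1 AND 6 → 5
emp_id=105: tenure < 15 OR salary BETWEEN 72805 AND 150301 → -47
emp_id=106: tenure < 15 OR salary BETWEEN 72805 AND 150301 → -46
emp_id=107: tenure < 11 → 12
emp_id=108: tenure < 15 OR salary BETWEEN 72805 AND 150301 → -44

10, 11, 7, 9, 5, -47, -46, 12, -44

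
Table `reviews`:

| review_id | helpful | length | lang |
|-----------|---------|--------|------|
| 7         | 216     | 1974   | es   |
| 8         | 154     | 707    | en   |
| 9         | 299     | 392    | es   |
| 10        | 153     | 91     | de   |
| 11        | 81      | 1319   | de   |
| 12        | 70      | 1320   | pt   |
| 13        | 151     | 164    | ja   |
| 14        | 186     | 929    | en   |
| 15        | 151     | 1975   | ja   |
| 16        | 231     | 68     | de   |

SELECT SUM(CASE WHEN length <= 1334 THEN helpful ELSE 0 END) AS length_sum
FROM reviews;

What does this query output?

review_id=7: ✗
review_id=8: ✓ → 154
review_id=9: ✓ → 299
review_id=10: ✓ → 153
review_id=11: ✓ → 81
review_id=12: ✓ → 70
review_id=13: ✓ → 151
review_id=14: ✓ → 186
review_id=15: ✗
review_id=16: ✓ → 231
length_sum = 154 + 299 + 153 + 81 + 70 + 151 + 186 + 231 = 1325

1325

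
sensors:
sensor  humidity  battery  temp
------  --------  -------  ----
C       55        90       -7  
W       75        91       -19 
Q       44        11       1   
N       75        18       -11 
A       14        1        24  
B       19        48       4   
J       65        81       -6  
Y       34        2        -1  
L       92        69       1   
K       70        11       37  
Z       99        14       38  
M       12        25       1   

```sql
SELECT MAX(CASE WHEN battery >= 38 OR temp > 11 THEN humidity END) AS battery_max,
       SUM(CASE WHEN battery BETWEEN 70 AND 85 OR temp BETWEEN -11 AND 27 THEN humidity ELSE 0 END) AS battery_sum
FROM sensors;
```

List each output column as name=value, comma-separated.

[battery_max: battery >= 38 OR temp > 11]
sensor=C: ✓ → 55
sensor=W: ✓ → 75
sensor=Q: ✗
sensor=N: ✗
sensor=A: ✓ → 14
sensor=B: ✓ → 19
sensor=J: ✓ → 65
sensor=Y: ✗
sensor=L: ✓ → 92
sensor=K: ✓ → 70
sensor=Z: ✓ → 99
sensor=M: ✗
battery_max = MAX(55, 75, 14, 19, 65, 92, 70, 99) = 99
—
[battery_sum: battery BETWEEN 70 AND 85 OR temp BETWEEN -11 AND 27]
sensor=C: ✓ → 55
sensor=W: ✗
sensor=Q: ✓ → 44
sensor=N: ✓ → 75
sensor=A: ✓ → 14
sensor=B: ✓ → 19
sensor=J: ✓ → 65
sensor=Y: ✓ → 34
sensor=L: ✓ → 92
sensor=K: ✗
sensor=Z: ✗
sensor=M: ✓ → 12
battery_sum = 55 + 44 + 75 + 14 + 19 + 65 + 34 + 92 + 12 = 410

battery_max=99, battery_sum=410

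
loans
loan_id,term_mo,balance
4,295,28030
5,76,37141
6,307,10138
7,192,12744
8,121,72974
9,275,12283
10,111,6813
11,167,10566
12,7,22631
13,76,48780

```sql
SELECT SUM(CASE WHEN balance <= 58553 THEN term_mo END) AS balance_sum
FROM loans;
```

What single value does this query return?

loan_id=4: ✓ → 295
loan_id=5: ✓ → 76
loan_id=6: ✓ → 307
loan_id=7: ✓ → 192
loan_id=8: ✗
loan_id=9: ✓ → 275
loan_id=10: ✓ → 111
loan_id=11: ✓ → 167
loan_id=12: ✓ → 7
loan_id=13: ✓ → 76
balance_sum = 295 + 76 + 307 + 192 + 275 + 111 + 167 + 7 + 76 = 1506

1506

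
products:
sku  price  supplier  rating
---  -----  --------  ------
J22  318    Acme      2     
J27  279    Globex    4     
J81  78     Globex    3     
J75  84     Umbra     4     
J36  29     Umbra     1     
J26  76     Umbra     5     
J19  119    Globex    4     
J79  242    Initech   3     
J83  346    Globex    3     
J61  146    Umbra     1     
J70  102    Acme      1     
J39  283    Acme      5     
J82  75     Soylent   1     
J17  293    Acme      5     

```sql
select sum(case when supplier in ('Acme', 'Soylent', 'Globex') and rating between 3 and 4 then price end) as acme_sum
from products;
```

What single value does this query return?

822

sku=J22: ✗
sku=J27: ✓ → 279
sku=J81: ✓ → 78
sku=J75: ✗
sku=J36: ✗
sku=J26: ✗
sku=J19: ✓ → 119
sku=J79: ✗
sku=J83: ✓ → 346
sku=J61: ✗
sku=J70: ✗
sku=J39: ✗
sku=J82: ✗
sku=J17: ✗
acme_sum = 279 + 78 + 119 + 346 = 822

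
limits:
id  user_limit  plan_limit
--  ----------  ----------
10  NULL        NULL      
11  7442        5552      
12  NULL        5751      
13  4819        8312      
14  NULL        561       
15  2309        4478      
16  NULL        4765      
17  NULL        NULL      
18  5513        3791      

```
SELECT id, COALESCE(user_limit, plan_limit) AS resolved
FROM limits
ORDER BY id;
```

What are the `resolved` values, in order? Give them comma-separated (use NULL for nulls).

id=10: user_limit=NULL, plan_limit=NULL (all NULL) → NULL
id=11: user_limit=7442 → 7442
id=12: user_limit=NULL, plan_limit=5751 → 5751
id=13: user_limit=4819 → 4819
id=14: user_limit=NULL, plan_limit=561 → 561
id=15: user_limit=2309 → 2309
id=16: user_limit=NULL, plan_limit=4765 → 4765
id=17: user_limit=NULL, plan_limit=NULL (all NULL) → NULL
id=18: user_limit=5513 → 5513

NULL, 7442, 5751, 4819, 561, 2309, 4765, NULL, 5513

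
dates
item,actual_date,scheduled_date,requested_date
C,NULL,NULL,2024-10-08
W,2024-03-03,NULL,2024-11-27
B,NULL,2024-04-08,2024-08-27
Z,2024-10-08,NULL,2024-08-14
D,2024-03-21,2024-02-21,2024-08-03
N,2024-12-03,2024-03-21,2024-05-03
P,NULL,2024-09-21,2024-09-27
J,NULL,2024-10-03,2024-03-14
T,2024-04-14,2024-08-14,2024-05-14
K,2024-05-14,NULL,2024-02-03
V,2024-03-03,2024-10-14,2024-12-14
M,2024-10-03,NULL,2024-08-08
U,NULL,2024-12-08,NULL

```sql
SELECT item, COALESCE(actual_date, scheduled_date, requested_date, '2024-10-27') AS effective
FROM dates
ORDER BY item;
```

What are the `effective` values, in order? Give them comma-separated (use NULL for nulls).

item=B: actual_date=NULL, scheduled_date=2024-04-08 → 2024-04-08
item=C: actual_date=NULL, scheduled_date=NULL, requested_date=2024-10-08 → 2024-10-08
item=D: actual_date=2024-03-21 → 2024-03-21
item=J: actual_date=NULL, scheduled_date=2024-10-03 → 2024-10-03
item=K: actual_date=2024-05-14 → 2024-05-14
item=M: actual_date=2024-10-03 → 2024-10-03
item=N: actual_date=2024-12-03 → 2024-12-03
item=P: actual_date=NULL, scheduled_date=2024-09-21 → 2024-09-21
item=T: actual_date=2024-04-14 → 2024-04-14
item=U: actual_date=NULL, scheduled_date=2024-12-08 → 2024-12-08
item=V: actual_date=2024-03-03 → 2024-03-03
item=W: actual_date=2024-03-03 → 2024-03-03
item=Z: actual_date=2024-10-08 → 2024-10-08

2024-04-08, 2024-10-08, 2024-03-21, 2024-10-03, 2024-05-14, 2024-10-03, 2024-12-03, 2024-09-21, 2024-04-14, 2024-12-08, 2024-03-03, 2024-03-03, 2024-10-08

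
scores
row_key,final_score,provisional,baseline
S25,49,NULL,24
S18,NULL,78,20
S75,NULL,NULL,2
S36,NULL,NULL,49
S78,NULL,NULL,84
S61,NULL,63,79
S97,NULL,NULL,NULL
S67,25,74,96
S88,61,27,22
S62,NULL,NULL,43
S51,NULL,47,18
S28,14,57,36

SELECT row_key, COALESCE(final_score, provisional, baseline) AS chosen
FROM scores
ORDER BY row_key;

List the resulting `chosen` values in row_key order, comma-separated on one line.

78, 49, 14, 49, 47, 63, 43, 25, 2, 84, 61, NULL

row_key=S18: final_score=NULL, provisional=78 → 78
row_key=S25: final_score=49 → 49
row_key=S28: final_score=14 → 14
row_key=S36: final_score=NULL, provisional=NULL, baseline=49 → 49
row_key=S51: final_score=NULL, provisional=47 → 47
row_key=S61: final_score=NULL, provisional=63 → 63
row_key=S62: final_score=NULL, provisional=NULL, baseline=43 → 43
row_key=S67: final_score=25 → 25
row_key=S75: final_score=NULL, provisional=NULL, baseline=2 → 2
row_key=S78: final_score=NULL, provisional=NULL, baseline=84 → 84
row_key=S88: final_score=61 → 61
row_key=S97: final_score=NULL, provisional=NULL, baseline=NULL (all NULL) → NULL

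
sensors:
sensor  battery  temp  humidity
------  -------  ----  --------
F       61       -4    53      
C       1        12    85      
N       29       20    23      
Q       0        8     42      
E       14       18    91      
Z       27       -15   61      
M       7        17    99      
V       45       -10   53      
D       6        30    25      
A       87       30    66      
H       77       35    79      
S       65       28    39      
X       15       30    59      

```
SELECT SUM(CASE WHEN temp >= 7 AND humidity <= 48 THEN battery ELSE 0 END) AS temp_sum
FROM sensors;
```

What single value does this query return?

sensor=F: ✗
sensor=C: ✗
sensor=N: ✓ → 29
sensor=Q: ✓ → 0
sensor=E: ✗
sensor=Z: ✗
sensor=M: ✗
sensor=V: ✗
sensor=D: ✓ → 6
sensor=A: ✗
sensor=H: ✗
sensor=S: ✓ → 65
sensor=X: ✗
temp_sum = 29 + 6 + 65 = 100

100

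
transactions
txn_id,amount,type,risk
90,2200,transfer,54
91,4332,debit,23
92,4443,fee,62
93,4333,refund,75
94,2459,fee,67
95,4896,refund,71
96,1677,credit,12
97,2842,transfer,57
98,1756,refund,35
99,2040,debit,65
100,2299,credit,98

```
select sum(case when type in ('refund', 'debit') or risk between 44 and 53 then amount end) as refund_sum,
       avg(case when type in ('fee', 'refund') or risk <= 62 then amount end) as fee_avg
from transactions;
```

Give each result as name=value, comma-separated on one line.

[refund_sum: type in ('refund', 'debit') or risk between 44 and 53]
txn_id=90: ✗
txn_id=91: ✓ → 4332
txn_id=92: ✗
txn_id=93: ✓ → 4333
txn_id=94: ✗
txn_id=95: ✓ → 4896
txn_id=96: ✗
txn_id=97: ✗
txn_id=98: ✓ → 1756
txn_id=99: ✓ → 2040
txn_id=100: ✗
refund_sum = 4332 + 4333 + 4896 + 1756 + 2040 = 17357
—
[fee_avg: type in ('fee', 'refund') or risk <= 62]
txn_id=90: ✓ → 2200
txn_id=91: ✓ → 4332
txn_id=92: ✓ → 4443
txn_id=93: ✓ → 4333
txn_id=94: ✓ → 2459
txn_id=95: ✓ → 4896
txn_id=96: ✓ → 1677
txn_id=97: ✓ → 2842
txn_id=98: ✓ → 1756
txn_id=99: ✗
txn_id=100: ✗
fee_avg = (2200 + 4332 + 4443 + 4333 + 2459 + 4896 + 1677 + 2842 + 1756) / 9 = 3215.3333333333

refund_sum=17357, fee_avg=3215.3333333333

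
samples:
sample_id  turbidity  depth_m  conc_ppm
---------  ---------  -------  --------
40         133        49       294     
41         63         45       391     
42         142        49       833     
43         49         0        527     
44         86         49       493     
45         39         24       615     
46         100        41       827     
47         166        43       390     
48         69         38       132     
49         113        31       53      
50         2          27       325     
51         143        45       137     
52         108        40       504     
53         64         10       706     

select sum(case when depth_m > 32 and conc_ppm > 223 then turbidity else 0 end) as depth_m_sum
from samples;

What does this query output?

sample_id=40: ✓ → 133
sample_id=41: ✓ → 63
sample_id=42: ✓ → 142
sample_id=43: ✗
sample_id=44: ✓ → 86
sample_id=45: ✗
sample_id=46: ✓ → 100
sample_id=47: ✓ → 166
sample_id=48: ✗
sample_id=49: ✗
sample_id=50: ✗
sample_id=51: ✗
sample_id=52: ✓ → 108
sample_id=53: ✗
depth_m_sum = 133 + 63 + 142 + 86 + 100 + 166 + 108 = 798

798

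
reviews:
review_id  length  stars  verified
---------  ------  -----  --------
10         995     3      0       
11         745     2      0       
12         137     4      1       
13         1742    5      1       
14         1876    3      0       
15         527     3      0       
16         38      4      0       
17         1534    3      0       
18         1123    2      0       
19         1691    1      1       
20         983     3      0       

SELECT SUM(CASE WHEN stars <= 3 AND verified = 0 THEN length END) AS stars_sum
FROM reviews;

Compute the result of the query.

review_id=10: ✓ → 995
review_id=11: ✓ → 745
review_id=12: ✗
review_id=13: ✗
review_id=14: ✓ → 1876
review_id=15: ✓ → 527
review_id=16: ✗
review_id=17: ✓ → 1534
review_id=18: ✓ → 1123
review_id=19: ✗
review_id=20: ✓ → 983
stars_sum = 995 + 745 + 1876 + 527 + 1534 + 1123 + 983 = 7783

7783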